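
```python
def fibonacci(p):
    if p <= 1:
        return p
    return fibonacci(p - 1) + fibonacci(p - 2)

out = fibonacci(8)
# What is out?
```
Call trace (a repeated sub-call is expanded the first time; later identical calls just restate its return value):
fibonacci(p=8)
  fibonacci(p=7)
    fibonacci(p=6)
      fibonacci(p=5)
        fibonacci(p=4)
          fibonacci(p=3)
            fibonacci(p=2)
              fibonacci(p=1)
              -> return 1
              fibonacci(p=0)
              -> return 0
            -> return 1
            fibonacci(p=1)
            -> return 1
          -> return 2
          fibonacci(p=2) -> return 1  (same call as traced above)
        -> return 3
        fibonacci(p=3) -> return 2  (same call as traced above)
      -> return 5
      fibonacci(p=4) -> return 3  (same call as traced above)
    -> return 8
    fibonacci(p=5) -> return 5  (same call as traced above)
  -> return 13
  fibonacci(p=6) -> return 8  (same call as traced above)
-> return 21

Final answer: 21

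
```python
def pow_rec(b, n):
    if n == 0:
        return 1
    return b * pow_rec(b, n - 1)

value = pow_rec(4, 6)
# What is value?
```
Call trace:
pow_rec(b=4, n=6)
  pow_rec(b=4, n=5)
    pow_rec(b=4, n=4)
      pow_rec(b=4, n=3)
        pow_rec(b=4, n=2)
          pow_rec(b=4, n=1)
            pow_rec(b=4, n=0)
            -> return 1
          -> return 4
        -> return 16
      -> return 64
    -> return 256
  -> return 1024
-> return 4096

Final answer: 4096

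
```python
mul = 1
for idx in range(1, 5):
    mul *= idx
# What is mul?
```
Trace:
  mul=1
  mul=1, idx=1
  mul=2, idx=2
  mul=6, idx=3
  mul=24, idx=4

Final answer: 24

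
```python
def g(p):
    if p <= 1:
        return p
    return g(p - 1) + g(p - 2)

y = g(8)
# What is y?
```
Call trace (a repeated sub-call is expanded the first time; later identical calls just restate its return value):
g(p=8)
  g(p=7)
    g(p=6)
      g(p=5)
        g(p=4)
          g(p=3)
            g(p=2)
              g(p=1)
              -> return 1
              g(p=0)
              -> return 0
            -> return 1
            g(p=1)
            -> return 1
          -> return 2
          g(p=2) -> return 1  (same call as traced above)
        -> return 3
        g(p=3) -> return 2  (same call as traced above)
      -> return 5
      g(p=4) -> return 3  (same call as traced above)
    -> return 8
    g(p=5) -> return 5  (same call as traced above)
  -> return 13
  g(p=6) -> return 8  (same call as traced above)
-> return 21

Final answer: 21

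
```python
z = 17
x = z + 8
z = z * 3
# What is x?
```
Trace:
  z=17
  z=17, x=25
  z=51, x=25

Final answer: 25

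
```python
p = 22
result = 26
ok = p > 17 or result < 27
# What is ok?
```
Trace:
  p=22
  p=22, result=26
  p=22, result=26, ok=True

Final answer: True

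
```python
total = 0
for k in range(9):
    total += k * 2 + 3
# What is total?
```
Trace:
  total=0
  total=3, k=0
  total=8, k=1
  total=15, k=2
  total=24, k=3
  total=35, k=4
  total=48, k=5
  total=63, k=6
  total=80, k=7
  total=99, k=8

Final answer: 99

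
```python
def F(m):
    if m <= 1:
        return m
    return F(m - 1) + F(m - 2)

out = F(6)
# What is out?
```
Call trace (a repeated sub-call is expanded the first time; later identical calls just restate its return value):
F(m=6)
  F(m=5)
    F(m=4)
      F(m=3)
        F(m=2)
          F(m=1)
          -> return 1
          F(m=0)
          -> return 0
        -> return 1
        F(m=1)
        -> return 1
      -> return 2
      F(m=2) -> return 1  (same call as traced above)
    -> return 3
    F(m=3) -> return 2  (same call as traced above)
  -> return 5
  F(m=4) -> return 3  (same call as traced above)
-> return 8

Final answer: 8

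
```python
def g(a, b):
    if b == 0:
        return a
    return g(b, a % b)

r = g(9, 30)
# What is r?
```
Call trace:
g(a=9, b=30)
  g(a=30, b=9)
    g(a=9, b=3)
      g(a=3, b=0)
      -> return 3
    -> return 3
  -> return 3
-> return 3

Final answer: 3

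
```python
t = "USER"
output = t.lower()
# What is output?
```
Trace:
  t='USER'
  t='USER', output='user'

Final answer: 'user'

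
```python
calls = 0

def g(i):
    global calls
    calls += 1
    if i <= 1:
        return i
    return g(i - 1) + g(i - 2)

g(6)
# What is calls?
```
Call trace (a repeated sub-call is expanded the first time; later identical calls just restate its return value):
g(i=6)
  g(i=5)
    g(i=4)
      g(i=3)
        g(i=2)
          g(i=1)
          -> return 1
          g(i=0)
          -> return 0
        -> return 1
        g(i=1)
        -> return 1
      -> return 2
      g(i=2) -> return 1  (same call as traced above)
    -> return 3
    g(i=3) -> return 2  (same call as traced above)
  -> return 5
  g(i=4) -> return 3  (same call as traced above)
-> return 8

calls is incremented once per call, so count the calls in each subtree. Let C(i) = number of calls made by g(i).
C(0) = C(1) = 1 (base case, no recursion); C(i) = 1 + C(i - 1) + C(i - 2) otherwise.
C(2) = 1 + C(1) + C(0) = 1 + 1 + 1 = 3
C(3) = 1 + C(2) + C(1) = 1 + 3 + 1 = 5
C(4) = 1 + C(3) + C(2) = 1 + 5 + 3 = 9
C(5) = 1 + C(4) + C(3) = 1 + 9 + 5 = 15
C(6) = 1 + C(5) + C(4) = 1 + 15 + 9 = 25
calls = C(6) = 25

Final answer: 25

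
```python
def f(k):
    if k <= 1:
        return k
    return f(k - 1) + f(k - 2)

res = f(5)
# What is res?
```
Call trace (a repeated sub-call is expanded the first time; later identical calls just restate its return value):
f(k=5)
  f(k=4)
    f(k=3)
      f(k=2)
        f(k=1)
        -> return 1
        f(k=0)
        -> return 0
      -> return 1
      f(k=1)
      -> return 1
    -> return 2
    f(k=2) -> return 1  (same call as traced above)
  -> return 3
  f(k=3) -> return 2  (same call as traced above)
-> return 5

Final answer: 5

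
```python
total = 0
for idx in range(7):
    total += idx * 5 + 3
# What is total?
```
Trace:
  total=0
  total=3, idx=0
  total=11, idx=1
  total=24, idx=2
  total=42, idx=3
  total=65, idx=4
  total=93, idx=5
  total=126, idx=6

Final answer: 126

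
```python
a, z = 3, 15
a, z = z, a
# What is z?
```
Trace:
  a=3, z=15
  a=15, z=3

Final answer: 3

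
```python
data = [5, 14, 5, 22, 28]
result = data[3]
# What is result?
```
Trace:
  data=[5, 14, 5, 22, 28]
  data=[5, 14, 5, 22, 28], result=22

Final answer: 22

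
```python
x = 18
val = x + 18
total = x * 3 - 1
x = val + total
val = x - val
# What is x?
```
Trace:
  x=18
  x=18, val=36
  x=18, val=36, total=53
  x=89, val=36, total=53
  x=89, val=53, total=53

Final answer: 89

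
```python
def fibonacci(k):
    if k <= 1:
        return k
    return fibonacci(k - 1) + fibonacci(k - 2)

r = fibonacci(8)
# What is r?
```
Call trace (a repeated sub-call is expanded the first time; later identical calls just restate its return value):
fibonacci(k=8)
  fibonacci(k=7)
    fibonacci(k=6)
      fibonacci(k=5)
        fibonacci(k=4)
          fibonacci(k=3)
            fibonacci(k=2)
              fibonacci(k=1)
              -> return 1
              fibonacci(k=0)
              -> return 0
            -> return 1
            fibonacci(k=1)
            -> return 1
          -> return 2
          fibonacci(k=2) -> return 1  (same call as traced above)
        -> return 3
        fibonacci(k=3) -> return 2  (same call as traced above)
      -> return 5
      fibonacci(k=4) -> return 3  (same call as traced above)
    -> return 8
    fibonacci(k=5) -> return 5  (same call as traced above)
  -> return 13
  fibonacci(k=6) -> return 8  (same call as traced above)
-> return 21

Final answer: 21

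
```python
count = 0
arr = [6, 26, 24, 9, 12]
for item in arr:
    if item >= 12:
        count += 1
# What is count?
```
Trace:
  count=0
  count=0, item=6
  count=1, item=26
  count=2, item=24
  count=2, item=9
  count=3, item=12

Final answer: 3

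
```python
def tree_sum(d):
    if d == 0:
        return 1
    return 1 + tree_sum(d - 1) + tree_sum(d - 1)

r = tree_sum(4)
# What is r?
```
Call trace (a repeated sub-call is expanded the first time; later identical calls just restate its return value):
tree_sum(d=4)
  tree_sum(d=3)
    tree_sum(d=2)
      tree_sum(d=1)
        tree_sum(d=0)
        -> return 1
        tree_sum(d=0)
        -> return 1
      -> return 3
      tree_sum(d=1) -> return 3  (same call as traced above)
    -> return 7
    tree_sum(d=2) -> return 7  (same call as traced above)
  -> return 15
  tree_sum(d=3) -> return 15  (same call as traced above)
-> return 31

Final answer: 31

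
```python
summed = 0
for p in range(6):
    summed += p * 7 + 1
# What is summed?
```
Trace:
  summed=0
  summed=1, p=0
  summed=9, p=1
  summed=24, p=2
  summed=46, p=3
  summed=75, p=4
  summed=111, p=5

Final answer: 111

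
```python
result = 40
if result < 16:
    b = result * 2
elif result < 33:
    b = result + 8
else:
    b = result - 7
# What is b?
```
Trace:
  result=40
  result=40, b=33

Final answer: 33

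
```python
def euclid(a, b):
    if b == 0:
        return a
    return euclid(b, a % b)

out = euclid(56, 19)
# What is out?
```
Call trace:
euclid(a=56, b=19)
  euclid(a=19, b=18)
    euclid(a=18, b=1)
      euclid(a=1, b=0)
      -> return 1
    -> return 1
  -> return 1
-> return 1

Final answer: 1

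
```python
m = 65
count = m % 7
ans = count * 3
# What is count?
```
Trace:
  m=65
  m=65, count=2
  m=65, count=2, ans=6

Final answer: 2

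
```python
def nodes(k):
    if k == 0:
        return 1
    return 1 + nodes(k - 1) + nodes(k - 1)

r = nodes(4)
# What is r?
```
Call trace (a repeated sub-call is expanded the first time; later identical calls just restate its return value):
nodes(k=4)
  nodes(k=3)
    nodes(k=2)
      nodes(k=1)
        nodes(k=0)
        -> return 1
        nodes(k=0)
        -> return 1
      -> return 3
      nodes(k=1) -> return 3  (same call as traced above)
    -> return 7
    nodes(k=2) -> return 7  (same call as traced above)
  -> return 15
  nodes(k=3) -> return 15  (same call as traced above)
-> return 31

Final answer: 31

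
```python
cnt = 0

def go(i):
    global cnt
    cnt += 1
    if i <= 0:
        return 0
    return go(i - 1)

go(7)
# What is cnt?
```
Call trace:
go(i=7)
  go(i=6)
    go(i=5)
      go(i=4)
        go(i=3)
          go(i=2)
            go(i=1)
              go(i=0)
              -> return 0
            -> return 0
          -> return 0
        -> return 0
      -> return 0
    -> return 0
  -> return 0
-> return 0

cnt is incremented once per call. go is entered once for each i = 7, 6, 5, 4, 3, 2, 1, 0 (the i <= 0 call returns without recursing), i.e. 7 + 1 calls.
cnt = 8

Final answer: 8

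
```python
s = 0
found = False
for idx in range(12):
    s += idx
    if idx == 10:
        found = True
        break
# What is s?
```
Trace:
  s=0
  s=0, found=False
  s=0, found=False, idx=0
  s=1, found=False, idx=1
  s=3, found=False, idx=2
  s=6, found=False, idx=3
  s=10, found=False, idx=4
  s=15, found=False, idx=5
  s=21, found=False, idx=6
  s=28, found=False, idx=7
  s=36, found=False, idx=8
  s=45, found=False, idx=9
  s=55, found=True, idx=10

Final answer: 55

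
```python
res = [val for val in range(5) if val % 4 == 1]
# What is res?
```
Trace:
  val=0
  val=1
  val=2
  val=3
  val=4
  res=[1]

Final answer: [1]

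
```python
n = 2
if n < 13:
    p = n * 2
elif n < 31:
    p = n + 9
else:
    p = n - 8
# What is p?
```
Trace:
  n=2
  n=2, p=4

Final answer: 4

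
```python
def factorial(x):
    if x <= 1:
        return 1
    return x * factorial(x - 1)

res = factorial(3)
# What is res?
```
Call trace:
factorial(x=3)
  factorial(x=2)
    factorial(x=1)
    -> return 1
  -> return 2
-> return 6

Final answer: 6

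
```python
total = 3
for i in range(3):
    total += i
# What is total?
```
Trace:
  total=3
  total=3, i=0
  total=4, i=1
  total=6, i=2

Final answer: 6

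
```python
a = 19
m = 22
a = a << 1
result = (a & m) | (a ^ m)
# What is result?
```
Trace:
  a=19
  a=19, m=22
  a=38, m=22
  a=38, m=22, result=54

Final answer: 54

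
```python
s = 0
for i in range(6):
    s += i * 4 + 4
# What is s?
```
Trace:
  s=0
  s=4, i=0
  s=12, i=1
  s=24, i=2
  s=40, i=3
  s=60, i=4
  s=84, i=5

Final answer: 84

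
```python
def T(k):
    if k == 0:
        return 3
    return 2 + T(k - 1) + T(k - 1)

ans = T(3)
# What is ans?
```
Call trace (a repeated sub-call is expanded the first time; later identical calls just restate its return value):
T(k=3)
  T(k=2)
    T(k=1)
      T(k=0)
      -> return 3
      T(k=0)
      -> return 3
    -> return 8
    T(k=1) -> return 8  (same call as traced above)
  -> return 18
  T(k=2) -> return 18  (same call as traced above)
-> return 38

Final answer: 38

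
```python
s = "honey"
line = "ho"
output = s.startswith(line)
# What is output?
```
Trace:
  s='honey'
  s='honey', line='ho'
  s='honey', line='ho', output=True

Final answer: True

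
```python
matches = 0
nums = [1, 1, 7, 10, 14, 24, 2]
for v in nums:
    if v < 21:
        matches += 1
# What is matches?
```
Trace:
  matches=0
  matches=1, v=1
  matches=2, v=1
  matches=3, v=7
  matches=4, v=10
  matches=5, v=14
  matches=5, v=24
  matches=6, v=2

Final answer: 6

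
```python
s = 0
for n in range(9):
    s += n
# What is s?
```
Trace:
  s=0
  s=0, n=0
  s=1, n=1
  s=3, n=2
  s=6, n=3
  s=10, n=4
  s=15, n=5
  s=21, n=6
  s=28, n=7
  s=36, n=8

Final answer: 36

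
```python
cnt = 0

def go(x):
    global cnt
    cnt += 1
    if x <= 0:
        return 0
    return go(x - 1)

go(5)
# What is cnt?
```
Call trace:
go(x=5)
  go(x=4)
    go(x=3)
      go(x=2)
        go(x=1)
          go(x=0)
          -> return 0
        -> return 0
      -> return 0
    -> return 0
  -> return 0
-> return 0

cnt is incremented once per call. go is entered once for each x = 5, 4, 3, 2, 1, 0 (the x <= 0 call returns without recursing), i.e. 5 + 1 calls.
cnt = 6

Final answer: 6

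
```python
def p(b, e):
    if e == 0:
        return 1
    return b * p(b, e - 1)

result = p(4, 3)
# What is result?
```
Call trace:
p(b=4, e=3)
  p(b=4, e=2)
    p(b=4, e=1)
      p(b=4, e=0)
      -> return 1
    -> return 4
  -> return 16
-> return 64

Final answer: 64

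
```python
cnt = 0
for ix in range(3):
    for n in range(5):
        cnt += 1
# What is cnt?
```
Trace:
  cnt=0
  cnt=1, ix=0, n=0
  cnt=2, ix=0, n=1
  cnt=3, ix=0, n=2
  cnt=4, ix=0, n=3
  cnt=5, ix=0, n=4
  cnt=6, ix=1, n=0
  cnt=7, ix=1, n=1
  cnt=8, ix=1, n=2
  cnt=9, ix=1, n=3
  cnt=10, ix=1, n=4
  cnt=11, ix=2, n=0
  cnt=12, ix=2, n=1
  cnt=13, ix=2, n=2
  cnt=14, ix=2, n=3
  cnt=15, ix=2, n=4

Final answer: 15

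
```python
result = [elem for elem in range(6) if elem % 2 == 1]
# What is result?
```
Trace:
  elem=0
  elem=1
  elem=2
  elem=3
  elem=4
  elem=5
  result=[1, 3, 5]

Final answer: [1, 3, 5]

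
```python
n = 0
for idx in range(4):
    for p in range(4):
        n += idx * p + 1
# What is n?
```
Trace:
  n=0
  n=1, idx=0, p=0
  n=2, idx=0, p=1
  n=3, idx=0, p=2
  n=4, idx=0, p=3
  n=5, idx=1, p=0
  n=7, idx=1, p=1
  n=10, idx=1, p=2
  n=14, idx=1, p=3
  n=15, idx=2, p=0
  n=18, idx=2, p=1
  n=23, idx=2, p=2
  n=30, idx=2, p=3
  n=31, idx=3, p=0
  n=35, idx=3, p=1
  n=42, idx=3, p=2
  n=52, idx=3, p=3

Final answer: 52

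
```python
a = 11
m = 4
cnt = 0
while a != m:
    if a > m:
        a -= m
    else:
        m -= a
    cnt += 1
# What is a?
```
Trace:
  a=11
  a=11, m=4
  a=11, m=4, cnt=0
  a=7, m=4, cnt=1
  a=3, m=4, cnt=2
  a=3, m=1, cnt=3
  a=2, m=1, cnt=4
  a=1, m=1, cnt=5

Final answer: 1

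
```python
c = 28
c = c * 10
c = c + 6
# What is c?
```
Trace:
  c=28
  c=280
  c=286

Final answer: 286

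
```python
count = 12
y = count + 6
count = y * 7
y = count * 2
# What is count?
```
Trace:
  count=12
  count=12, y=18
  count=126, y=18
  count=126, y=252

Final answer: 126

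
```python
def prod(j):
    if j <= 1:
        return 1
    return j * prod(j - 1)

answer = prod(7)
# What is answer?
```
Call trace:
prod(j=7)
  prod(j=6)
    prod(j=5)
      prod(j=4)
        prod(j=3)
          prod(j=2)
            prod(j=1)
            -> return 1
          -> return 2
        -> return 6
      -> return 24
    -> return 120
  -> return 720
-> return 5040

Final answer: 5040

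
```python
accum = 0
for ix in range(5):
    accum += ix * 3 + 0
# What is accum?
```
Trace:
  accum=0
  accum=0, ix=0
  accum=3, ix=1
  accum=9, ix=2
  accum=18, ix=3
  accum=30, ix=4

Final answer: 30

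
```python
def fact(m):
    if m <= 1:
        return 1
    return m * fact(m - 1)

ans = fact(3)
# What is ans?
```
Call trace:
fact(m=3)
  fact(m=2)
    fact(m=1)
    -> return 1
  -> return 2
-> return 6

Final answer: 6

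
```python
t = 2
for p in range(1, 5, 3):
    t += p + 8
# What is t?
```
Trace:
  t=2
  t=11, p=1
  t=23, p=4

Final answer: 23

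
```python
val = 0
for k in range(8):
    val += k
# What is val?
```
Trace:
  val=0
  val=0, k=0
  val=1, k=1
  val=3, k=2
  val=6, k=3
  val=10, k=4
  val=15, k=5
  val=21, k=6
  val=28, k=7

Final answer: 28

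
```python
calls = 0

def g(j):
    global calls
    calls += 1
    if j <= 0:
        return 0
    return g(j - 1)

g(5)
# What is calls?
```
Call trace:
g(j=5)
  g(j=4)
    g(j=3)
      g(j=2)
        g(j=1)
          g(j=0)
          -> return 0
        -> return 0
      -> return 0
    -> return 0
  -> return 0
-> return 0

calls is incremented once per call. g is entered once for each j = 5, 4, 3, 2, 1, 0 (the j <= 0 call returns without recursing), i.e. 5 + 1 calls.
calls = 6

Final answer: 6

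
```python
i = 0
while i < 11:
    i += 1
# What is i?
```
Trace:
  i=0
  i=1
  i=2
  i=3
  i=4
  i=5
  i=6
  i=7
  i=8
  i=9
  i=10
  i=11

Final answer: 11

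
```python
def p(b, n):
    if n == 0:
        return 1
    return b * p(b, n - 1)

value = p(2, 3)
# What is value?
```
Call trace:
p(b=2, n=3)
  p(b=2, n=2)
    p(b=2, n=1)
      p(b=2, n=0)
      -> return 1
    -> return 2
  -> return 4
-> return 8

Final answer: 8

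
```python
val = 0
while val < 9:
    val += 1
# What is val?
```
Trace:
  val=0
  val=1
  val=2
  val=3
  val=4
  val=5
  val=6
  val=7
  val=8
  val=9

Final answer: 9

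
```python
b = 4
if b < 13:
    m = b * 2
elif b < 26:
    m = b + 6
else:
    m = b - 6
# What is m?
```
Trace:
  b=4
  b=4, m=8

Final answer: 8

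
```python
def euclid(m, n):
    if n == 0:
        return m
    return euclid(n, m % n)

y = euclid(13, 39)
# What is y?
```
Call trace:
euclid(m=13, n=39)
  euclid(m=39, n=13)
    euclid(m=13, n=0)
    -> return 13
  -> return 13
-> return 13

Final answer: 13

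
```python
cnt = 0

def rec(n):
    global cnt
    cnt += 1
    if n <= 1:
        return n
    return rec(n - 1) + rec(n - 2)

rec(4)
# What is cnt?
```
Call trace (a repeated sub-call is expanded the first time; later identical calls just restate its return value):
rec(n=4)
  rec(n=3)
    rec(n=2)
      rec(n=1)
      -> return 1
      rec(n=0)
      -> return 0
    -> return 1
    rec(n=1)
    -> return 1
  -> return 2
  rec(n=2) -> return 1  (same call as traced above)
-> return 3

cnt is incremented once per call, so count the calls in each subtree. Let C(n) = number of calls made by rec(n).
C(0) = C(1) = 1 (base case, no recursion); C(n) = 1 + C(n - 1) + C(n - 2) otherwise.
C(2) = 1 + C(1) + C(0) = 1 + 1 + 1 = 3
C(3) = 1 + C(2) + C(1) = 1 + 3 + 1 = 5
C(4) = 1 + C(3) + C(2) = 1 + 5 + 3 = 9
cnt = C(4) = 9

Final answer: 9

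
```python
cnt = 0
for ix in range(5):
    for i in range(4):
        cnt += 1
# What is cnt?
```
Trace:
  cnt=0
  cnt=1, ix=0, i=0
  cnt=2, ix=0, i=1
  cnt=3, ix=0, i=2
  cnt=4, ix=0, i=3
  cnt=5, ix=1, i=0
  cnt=6, ix=1, i=1
  cnt=7, ix=1, i=2
  cnt=8, ix=1, i=3
  cnt=9, ix=2, i=0
  cnt=10, ix=2, i=1
  cnt=11, ix=2, i=2
  cnt=12, ix=2, i=3
  cnt=13, ix=3, i=0
  cnt=14, ix=3, i=1
  cnt=15, ix=3, i=2
  cnt=16, ix=3, i=3
  cnt=17, ix=4, i=0
  cnt=18, ix=4, i=1
  cnt=19, ix=4, i=2
  cnt=20, ix=4, i=3

Final answer: 20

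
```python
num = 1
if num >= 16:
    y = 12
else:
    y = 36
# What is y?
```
Trace:
  num=1
  num=1, y=36

Final answer: 36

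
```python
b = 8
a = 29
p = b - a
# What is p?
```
Trace:
  b=8
  b=8, a=29
  b=8, a=29, p=-21

Final answer: -21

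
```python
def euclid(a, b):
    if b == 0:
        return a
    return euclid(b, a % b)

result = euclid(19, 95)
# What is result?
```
Call trace:
euclid(a=19, b=95)
  euclid(a=95, b=19)
    euclid(a=19, b=0)
    -> return 19
  -> return 19
-> return 19

Final answer: 19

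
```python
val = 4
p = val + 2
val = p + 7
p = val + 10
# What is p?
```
Trace:
  val=4
  val=4, p=6
  val=13, p=6
  val=13, p=23

Final answer: 23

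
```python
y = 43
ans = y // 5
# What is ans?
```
Trace:
  y=43
  y=43, ans=8

Final answer: 8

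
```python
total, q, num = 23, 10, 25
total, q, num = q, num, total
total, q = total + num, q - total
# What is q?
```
Trace:
  total=23, q=10, num=25
  total=10, q=25, num=23
  total=33, q=15, num=23

Final answer: 15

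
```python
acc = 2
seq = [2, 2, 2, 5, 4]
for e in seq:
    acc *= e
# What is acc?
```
Trace:
  acc=2
  acc=4, e=2
  acc=8, e=2
  acc=16, e=2
  acc=80, e=5
  acc=320, e=4

Final answer: 320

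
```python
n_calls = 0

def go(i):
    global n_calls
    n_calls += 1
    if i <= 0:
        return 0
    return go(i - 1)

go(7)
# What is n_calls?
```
Call trace:
go(i=7)
  go(i=6)
    go(i=5)
      go(i=4)
        go(i=3)
          go(i=2)
            go(i=1)
              go(i=0)
              -> return 0
            -> return 0
          -> return 0
        -> return 0
      -> return 0
    -> return 0
  -> return 0
-> return 0

n_calls is incremented once per call. go is entered once for each i = 7, 6, 5, 4, 3, 2, 1, 0 (the i <= 0 call returns without recursing), i.e. 7 + 1 calls.
n_calls = 8

Final answer: 8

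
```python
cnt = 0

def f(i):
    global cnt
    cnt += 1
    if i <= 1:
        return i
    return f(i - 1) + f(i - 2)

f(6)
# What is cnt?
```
Call trace (a repeated sub-call is expanded the first time; later identical calls just restate its return value):
f(i=6)
  f(i=5)
    f(i=4)
      f(i=3)
        f(i=2)
          f(i=1)
          -> return 1
          f(i=0)
          -> return 0
        -> return 1
        f(i=1)
        -> return 1
      -> return 2
      f(i=2) -> return 1  (same call as traced above)
    -> return 3
    f(i=3) -> return 2  (same call as traced above)
  -> return 5
  f(i=4) -> return 3  (same call as traced above)
-> return 8

cnt is incremented once per call, so count the calls in each subtree. Let C(i) = number of calls made by f(i).
C(0) = C(1) = 1 (base case, no recursion); C(i) = 1 + C(i - 1) + C(i - 2) otherwise.
C(2) = 1 + C(1) + C(0) = 1 + 1 + 1 = 3
C(3) = 1 + C(2) + C(1) = 1 + 3 + 1 = 5
C(4) = 1 + C(3) + C(2) = 1 + 5 + 3 = 9
C(5) = 1 + C(4) + C(3) = 1 + 9 + 5 = 15
C(6) = 1 + C(5) + C(4) = 1 + 15 + 9 = 25
cnt = C(6) = 25

Final answer: 25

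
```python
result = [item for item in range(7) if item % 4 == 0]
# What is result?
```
Trace:
  item=0
  item=1
  item=2
  item=3
  item=4
  item=5
  item=6
  result=[0, 4]

Final answer: [0, 4]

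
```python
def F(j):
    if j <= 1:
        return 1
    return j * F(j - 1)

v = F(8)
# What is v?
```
Call trace:
F(j=8)
  F(j=7)
    F(j=6)
      F(j=5)
        F(j=4)
          F(j=3)
            F(j=2)
              F(j=1)
              -> return 1
            -> return 2
          -> return 6
        -> return 24
      -> return 120
    -> return 720
  -> return 5040
-> return 40320

Final answer: 40320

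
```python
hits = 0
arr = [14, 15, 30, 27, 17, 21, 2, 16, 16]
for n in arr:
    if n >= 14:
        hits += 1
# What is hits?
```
Trace:
  hits=0
  hits=1, n=14
  hits=2, n=15
  hits=3, n=30
  hits=4, n=27
  hits=5, n=17
  hits=6, n=21
  hits=6, n=2
  hits=7, n=16
  hits=8, n=16

Final answer: 8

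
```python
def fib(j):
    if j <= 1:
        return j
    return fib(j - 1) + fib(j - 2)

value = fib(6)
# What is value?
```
Call trace (a repeated sub-call is expanded the first time; later identical calls just restate its return value):
fib(j=6)
  fib(j=5)
    fib(j=4)
      fib(j=3)
        fib(j=2)
          fib(j=1)
          -> return 1
          fib(j=0)
          -> return 0
        -> return 1
        fib(j=1)
        -> return 1
      -> return 2
      fib(j=2) -> return 1  (same call as traced above)
    -> return 3
    fib(j=3) -> return 2  (same call as traced above)
  -> return 5
  fib(j=4) -> return 3  (same call as traced above)
-> return 8

Final answer: 8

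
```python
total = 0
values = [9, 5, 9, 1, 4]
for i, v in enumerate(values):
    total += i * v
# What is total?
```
Trace:
  total=0
  total=0, i=0, v=9
  total=5, i=1, v=5
  total=23, i=2, v=9
  total=26, i=3, v=1
  total=42, i=4, v=4

Final answer: 42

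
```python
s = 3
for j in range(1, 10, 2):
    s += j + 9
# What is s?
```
Trace:
  s=3
  s=13, j=1
  s=25, j=3
  s=39, j=5
  s=55, j=7
  s=73, j=9

Final answer: 73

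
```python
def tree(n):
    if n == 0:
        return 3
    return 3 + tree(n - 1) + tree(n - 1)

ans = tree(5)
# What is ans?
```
Call trace (a repeated sub-call is expanded the first time; later identical calls just restate its return value):
tree(n=5)
  tree(n=4)
    tree(n=3)
      tree(n=2)
        tree(n=1)
          tree(n=0)
          -> return 3
          tree(n=0)
          -> return 3
        -> return 9
        tree(n=1) -> return 9  (same call as traced above)
      -> return 21
      tree(n=2) -> return 21  (same call as traced above)
    -> return 45
    tree(n=3) -> return 45  (same call as traced above)
  -> return 93
  tree(n=4) -> return 93  (same call as traced above)
-> return 189

Final answer: 189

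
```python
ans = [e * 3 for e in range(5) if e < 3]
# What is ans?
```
Trace:
  e=0
  e=1
  e=2
  e=3
  e=4
  ans=[0, 3, 6]

Final answer: [0, 3, 6]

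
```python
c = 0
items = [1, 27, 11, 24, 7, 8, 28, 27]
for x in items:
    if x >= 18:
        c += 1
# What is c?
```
Trace:
  c=0
  c=0, x=1
  c=1, x=27
  c=1, x=11
  c=2, x=24
  c=2, x=7
  c=2, x=8
  c=3, x=28
  c=4, x=27

Final answer: 4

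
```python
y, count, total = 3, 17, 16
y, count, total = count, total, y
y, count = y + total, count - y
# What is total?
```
Trace:
  y=3, count=17, total=16
  y=17, count=16, total=3
  y=20, count=-1, total=3

Final answer: 3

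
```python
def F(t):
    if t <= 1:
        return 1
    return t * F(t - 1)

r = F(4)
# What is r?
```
Call trace:
F(t=4)
  F(t=3)
    F(t=2)
      F(t=1)
      -> return 1
    -> return 2
  -> return 6
-> return 24

Final answer: 24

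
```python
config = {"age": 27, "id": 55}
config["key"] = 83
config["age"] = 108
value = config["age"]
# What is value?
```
Trace:
  config={'age': 27, 'id': 55}
  config={'age': 27, 'id': 55, 'key': 83}
  config={'age': 108, 'id': 55, 'key': 83}
  config={'age': 108, 'id': 55, 'key': 83}, value=108

Final answer: 108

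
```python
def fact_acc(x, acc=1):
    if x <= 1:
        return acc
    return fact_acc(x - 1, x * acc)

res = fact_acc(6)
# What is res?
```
Call trace:
fact_acc(x=6, acc=1)
  fact_acc(x=5, acc=6)
    fact_acc(x=4, acc=30)
      fact_acc(x=3, acc=120)
        fact_acc(x=2, acc=360)
          fact_acc(x=1, acc=720)
          -> return 720
        -> return 720
      -> return 720
    -> return 720
  -> return 720
-> return 720

Final answer: 720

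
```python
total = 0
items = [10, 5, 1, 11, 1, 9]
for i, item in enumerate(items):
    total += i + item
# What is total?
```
Trace:
  total=0
  total=10, i=0, item=10
  total=16, i=1, item=5
  total=19, i=2, item=1
  total=33, i=3, item=11
  total=38, i=4, item=1
  total=52, i=5, item=9

Final answer: 52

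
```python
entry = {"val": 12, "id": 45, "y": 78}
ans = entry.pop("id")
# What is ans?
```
Trace:
  entry={'val': 12, 'id': 45, 'y': 78}
  entry={'val': 12, 'y': 78}, ans=45

Final answer: 45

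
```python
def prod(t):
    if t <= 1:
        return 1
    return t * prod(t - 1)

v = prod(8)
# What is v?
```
Call trace:
prod(t=8)
  prod(t=7)
    prod(t=6)
      prod(t=5)
        prod(t=4)
          prod(t=3)
            prod(t=2)
              prod(t=1)
              -> return 1
            -> return 2
          -> return 6
        -> return 24
      -> return 120
    -> return 720
  -> return 5040
-> return 40320

Final answer: 40320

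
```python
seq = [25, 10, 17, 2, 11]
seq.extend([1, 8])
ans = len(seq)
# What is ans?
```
Trace:
  seq=[25, 10, 17, 2, 11]
  seq=[25, 10, 17, 2, 11, 1, 8]
  seq=[25, 10, 17, 2, 11, 1, 8], ans=7

Final answer: 7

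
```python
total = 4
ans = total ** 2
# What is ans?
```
Trace:
  total=4
  total=4, ans=16

Final answer: 16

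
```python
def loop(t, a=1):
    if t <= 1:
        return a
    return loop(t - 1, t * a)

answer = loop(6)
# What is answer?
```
Call trace:
loop(t=6, a=1)
  loop(t=5, a=6)
    loop(t=4, a=30)
      loop(t=3, a=120)
        loop(t=2, a=360)
          loop(t=1, a=720)
          -> return 720
        -> return 720
      -> return 720
    -> return 720
  -> return 720
-> return 720

Final answer: 720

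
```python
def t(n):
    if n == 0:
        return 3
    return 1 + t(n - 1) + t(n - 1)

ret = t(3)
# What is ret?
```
Call trace (a repeated sub-call is expanded the first time; later identical calls just restate its return value):
t(n=3)
  t(n=2)
    t(n=1)
      t(n=0)
      -> return 3
      t(n=0)
      -> return 3
    -> return 7
    t(n=1) -> return 7  (same call as traced above)
  -> return 15
  t(n=2) -> return 15  (same call as traced above)
-> return 31

Final answer: 31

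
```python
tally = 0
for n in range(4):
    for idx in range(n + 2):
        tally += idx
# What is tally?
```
Trace:
  tally=0
  tally=0, n=0, idx=0
  tally=1, n=0, idx=1
  tally=1, n=1, idx=0
  tally=2, n=1, idx=1
  tally=4, n=1, idx=2
  tally=4, n=2, idx=0
  tally=5, n=2, idx=1
  tally=7, n=2, idx=2
  tally=10, n=2, idx=3
  tally=10, n=3, idx=0
  tally=11, n=3, idx=1
  tally=13, n=3, idx=2
  tally=16, n=3, idx=3
  tally=20, n=3, idx=4

Final answer: 20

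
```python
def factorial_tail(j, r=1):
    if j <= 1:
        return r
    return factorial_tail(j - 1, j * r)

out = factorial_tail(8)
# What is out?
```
Call trace:
factorial_tail(j=8, r=1)
  factorial_tail(j=7, r=8)
    factorial_tail(j=6, r=56)
      factorial_tail(j=5, r=336)
        factorial_tail(j=4, r=1680)
          factorial_tail(j=3, r=6720)
            factorial_tail(j=2, r=20160)
              factorial_tail(j=1, r=40320)
              -> return 40320
            -> return 40320
          -> return 40320
        -> return 40320
      -> return 40320
    -> return 40320
  -> return 40320
-> return 40320

Final answer: 40320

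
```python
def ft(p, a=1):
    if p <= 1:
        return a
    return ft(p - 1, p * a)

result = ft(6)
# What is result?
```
Call trace:
ft(p=6, a=1)
  ft(p=5, a=6)
    ft(p=4, a=30)
      ft(p=3, a=120)
        ft(p=2, a=360)
          ft(p=1, a=720)
          -> return 720
        -> return 720
      -> return 720
    -> return 720
  -> return 720
-> return 720

Final answer: 720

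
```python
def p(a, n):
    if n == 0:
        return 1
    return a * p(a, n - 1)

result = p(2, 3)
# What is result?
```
Call trace:
p(a=2, n=3)
  p(a=2, n=2)
    p(a=2, n=1)
      p(a=2, n=0)
      -> return 1
    -> return 2
  -> return 4
-> return 8

Final answer: 8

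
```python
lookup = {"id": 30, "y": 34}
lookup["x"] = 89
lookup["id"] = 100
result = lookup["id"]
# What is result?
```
Trace:
  lookup={'id': 30, 'y': 34}
  lookup={'id': 30, 'y': 34, 'x': 89}
  lookup={'id': 100, 'y': 34, 'x': 89}
  lookup={'id': 100, 'y': 34, 'x': 89}, result=100

Final answer: 100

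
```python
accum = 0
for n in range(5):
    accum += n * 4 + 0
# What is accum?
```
Trace:
  accum=0
  accum=0, n=0
  accum=4, n=1
  accum=12, n=2
  accum=24, n=3
  accum=40, n=4

Final answer: 40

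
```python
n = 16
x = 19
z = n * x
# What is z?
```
Trace:
  n=16
  n=16, x=19
  n=16, x=19, z=304

Final answer: 304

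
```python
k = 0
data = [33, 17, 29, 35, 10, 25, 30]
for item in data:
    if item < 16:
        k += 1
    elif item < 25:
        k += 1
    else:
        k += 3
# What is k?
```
Trace:
  k=0
  k=3, item=33
  k=4, item=17
  k=7, item=29
  k=10, item=35
  k=11, item=10
  k=14, item=25
  k=17, item=30

Final answer: 17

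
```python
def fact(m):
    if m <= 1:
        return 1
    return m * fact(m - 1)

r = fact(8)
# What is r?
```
Call trace:
fact(m=8)
  fact(m=7)
    fact(m=6)
      fact(m=5)
        fact(m=4)
          fact(m=3)
            fact(m=2)
              fact(m=1)
              -> return 1
            -> return 2
          -> return 6
        -> return 24
      -> return 120
    -> return 720
  -> return 5040
-> return 40320

Final answer: 40320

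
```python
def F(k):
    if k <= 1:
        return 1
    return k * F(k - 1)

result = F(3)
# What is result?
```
Call trace:
F(k=3)
  F(k=2)
    F(k=1)
    -> return 1
  -> return 2
-> return 6

Final answer: 6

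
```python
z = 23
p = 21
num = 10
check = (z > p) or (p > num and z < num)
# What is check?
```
Trace:
  z=23
  z=23, p=21
  z=23, p=21, num=10
  z=23, p=21, num=10, check=True

Final answer: True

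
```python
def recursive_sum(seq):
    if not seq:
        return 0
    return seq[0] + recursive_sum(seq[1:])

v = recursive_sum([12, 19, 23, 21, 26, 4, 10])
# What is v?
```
Call trace:
recursive_sum(seq=[12, 19, 23, 21, 26, 4, 10])
  recursive_sum(seq=[19, 23, 21, 26, 4, 10])
    recursive_sum(seq=[23, 21, 26, 4, 10])
      recursive_sum(seq=[21, 26, 4, 10])
        recursive_sum(seq=[26, 4, 10])
          recursive_sum(seq=[4, 10])
            recursive_sum(seq=[10])
              recursive_sum(seq=[])
              -> return 0
            -> return 10
          -> return 14
        -> return 40
      -> return 61
    -> return 84
  -> return 103
-> return 115

Final answer: 115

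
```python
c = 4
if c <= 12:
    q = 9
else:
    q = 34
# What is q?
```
Trace:
  c=4
  c=4, q=9

Final answer: 9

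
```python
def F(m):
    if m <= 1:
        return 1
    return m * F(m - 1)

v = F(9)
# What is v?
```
Call trace:
F(m=9)
  F(m=8)
    F(m=7)
      F(m=6)
        F(m=5)
          F(m=4)
            F(m=3)
              F(m=2)
                F(m=1)
                -> return 1
              -> return 2
            -> return 6
          -> return 24
        -> return 120
      -> return 720
    -> return 5040
  -> return 40320
-> return 362880

Final answer: 362880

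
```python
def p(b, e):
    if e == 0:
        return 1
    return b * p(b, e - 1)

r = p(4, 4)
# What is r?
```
Call trace:
p(b=4, e=4)
  p(b=4, e=3)
    p(b=4, e=2)
      p(b=4, e=1)
        p(b=4, e=0)
        -> return 1
      -> return 4
    -> return 16
  -> return 64
-> return 256

Final answer: 256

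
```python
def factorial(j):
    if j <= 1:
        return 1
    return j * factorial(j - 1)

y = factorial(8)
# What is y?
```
Call trace:
factorial(j=8)
  factorial(j=7)
    factorial(j=6)
      factorial(j=5)
        factorial(j=4)
          factorial(j=3)
            factorial(j=2)
              factorial(j=1)
              -> return 1
            -> return 2
          -> return 6
        -> return 24
      -> return 120
    -> return 720
  -> return 5040
-> return 40320

Final answer: 40320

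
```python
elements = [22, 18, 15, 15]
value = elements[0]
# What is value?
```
Trace:
  elements=[22, 18, 15, 15]
  elements=[22, 18, 15, 15], value=22

Final answer: 22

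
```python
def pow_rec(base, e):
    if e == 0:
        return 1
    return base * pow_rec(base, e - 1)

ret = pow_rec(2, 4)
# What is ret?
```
Call trace:
pow_rec(base=2, e=4)
  pow_rec(base=2, e=3)
    pow_rec(base=2, e=2)
      pow_rec(base=2, e=1)
        pow_rec(base=2, e=0)
        -> return 1
      -> return 2
    -> return 4
  -> return 8
-> return 16

Final answer: 16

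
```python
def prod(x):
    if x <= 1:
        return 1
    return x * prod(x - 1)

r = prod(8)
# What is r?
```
Call trace:
prod(x=8)
  prod(x=7)
    prod(x=6)
      prod(x=5)
        prod(x=4)
          prod(x=3)
            prod(x=2)
              prod(x=1)
              -> return 1
            -> return 2
          -> return 6
        -> return 24
      -> return 120
    -> return 720
  -> return 5040
-> return 40320

Final answer: 40320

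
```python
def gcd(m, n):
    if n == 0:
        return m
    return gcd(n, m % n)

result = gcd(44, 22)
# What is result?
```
Call trace:
gcd(m=44, n=22)
  gcd(m=22, n=0)
  -> return 22
-> return 22

Final answer: 22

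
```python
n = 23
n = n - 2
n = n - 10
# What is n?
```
Trace:
  n=23
  n=21
  n=11

Final answer: 11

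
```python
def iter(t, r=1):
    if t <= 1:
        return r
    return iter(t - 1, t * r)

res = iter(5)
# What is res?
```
Call trace:
iter(t=5, r=1)
  iter(t=4, r=5)
    iter(t=3, r=20)
      iter(t=2, r=60)
        iter(t=1, r=120)
        -> return 120
      -> return 120
    -> return 120
  -> return 120
-> return 120

Final answer: 120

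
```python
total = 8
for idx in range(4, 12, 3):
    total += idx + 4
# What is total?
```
Trace:
  total=8
  total=16, idx=4
  total=27, idx=7
  total=41, idx=10

Final answer: 41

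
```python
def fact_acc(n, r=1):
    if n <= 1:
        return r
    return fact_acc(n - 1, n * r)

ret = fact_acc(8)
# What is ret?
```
Call trace:
fact_acc(n=8, r=1)
  fact_acc(n=7, r=8)
    fact_acc(n=6, r=56)
      fact_acc(n=5, r=336)
        fact_acc(n=4, r=1680)
          fact_acc(n=3, r=6720)
            fact_acc(n=2, r=20160)
              fact_acc(n=1, r=40320)
              -> return 40320
            -> return 40320
          -> return 40320
        -> return 40320
      -> return 40320
    -> return 40320
  -> return 40320
-> return 40320

Final answer: 40320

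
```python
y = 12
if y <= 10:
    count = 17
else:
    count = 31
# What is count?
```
Trace:
  y=12
  y=12, count=31

Final answer: 31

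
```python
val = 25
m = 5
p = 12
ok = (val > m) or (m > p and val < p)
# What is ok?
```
Trace:
  val=25
  val=25, m=5
  val=25, m=5, p=12
  val=25, m=5, p=12, ok=True

Final answer: True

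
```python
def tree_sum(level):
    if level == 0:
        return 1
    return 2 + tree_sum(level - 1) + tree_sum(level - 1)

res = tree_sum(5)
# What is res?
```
Call trace (a repeated sub-call is expanded the first time; later identical calls just restate its return value):
tree_sum(level=5)
  tree_sum(level=4)
    tree_sum(level=3)
      tree_sum(level=2)
        tree_sum(level=1)
          tree_sum(level=0)
          -> return 1
          tree_sum(level=0)
          -> return 1
        -> return 4
        tree_sum(level=1) -> return 4  (same call as traced above)
      -> return 10
      tree_sum(level=2) -> return 10  (same call as traced above)
    -> return 22
    tree_sum(level=3) -> return 22  (same call as traced above)
  -> return 46
  tree_sum(level=4) -> return 46  (same call as traced above)
-> return 94

Final answer: 94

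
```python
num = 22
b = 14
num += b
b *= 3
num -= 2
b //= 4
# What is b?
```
Trace:
  num=22
  num=22, b=14
  num=36, b=14
  num=36, b=42
  num=34, b=42
  num=34, b=10

Final answer: 10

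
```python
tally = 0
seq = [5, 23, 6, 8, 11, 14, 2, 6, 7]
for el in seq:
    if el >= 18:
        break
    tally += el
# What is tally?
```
Trace:
  tally=0
  tally=5, el=5
  tally=5, el=23

Final answer: 5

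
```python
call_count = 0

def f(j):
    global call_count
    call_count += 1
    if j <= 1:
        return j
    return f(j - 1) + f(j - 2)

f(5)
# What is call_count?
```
Call trace (a repeated sub-call is expanded the first time; later identical calls just restate its return value):
f(j=5)
  f(j=4)
    f(j=3)
      f(j=2)
        f(j=1)
        -> return 1
        f(j=0)
        -> return 0
      -> return 1
      f(j=1)
      -> return 1
    -> return 2
    f(j=2) -> return 1  (same call as traced above)
  -> return 3
  f(j=3) -> return 2  (same call as traced above)
-> return 5

call_count is incremented once per call, so count the calls in each subtree. Let C(j) = number of calls made by f(j).
C(0) = C(1) = 1 (base case, no recursion); C(j) = 1 + C(j - 1) + C(j - 2) otherwise.
C(2) = 1 + C(1) + C(0) = 1 + 1 + 1 = 3
C(3) = 1 + C(2) + C(1) = 1 + 3 + 1 = 5
C(4) = 1 + C(3) + C(2) = 1 + 5 + 3 = 9
C(5) = 1 + C(4) + C(3) = 1 + 9 + 5 = 15
call_count = C(5) = 15

Final answer: 15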